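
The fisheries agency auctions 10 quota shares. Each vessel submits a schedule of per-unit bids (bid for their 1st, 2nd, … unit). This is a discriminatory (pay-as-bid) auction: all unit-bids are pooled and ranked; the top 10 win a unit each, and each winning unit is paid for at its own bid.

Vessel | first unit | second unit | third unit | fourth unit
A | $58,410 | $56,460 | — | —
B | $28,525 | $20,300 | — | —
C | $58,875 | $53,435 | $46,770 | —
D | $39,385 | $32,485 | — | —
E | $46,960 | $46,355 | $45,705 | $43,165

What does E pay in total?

All unit-bids, highest first — top 10: 58,875 (C-1), 58,410 (A-1), 56,460 (A-2), 53,435 (C-2), 46,960 (E-1), 46,770 (C-3), 46,355 (E-2), 45,705 (E-3), 43,165 (E-4), 39,385 (D-1)
Next rejected bid: $32,485 (not a price — pay-as-bid).
E's winning unit-bids: 46,960 + 46,355 + 45,705 + 43,165 = $182,185.

E pays $182,185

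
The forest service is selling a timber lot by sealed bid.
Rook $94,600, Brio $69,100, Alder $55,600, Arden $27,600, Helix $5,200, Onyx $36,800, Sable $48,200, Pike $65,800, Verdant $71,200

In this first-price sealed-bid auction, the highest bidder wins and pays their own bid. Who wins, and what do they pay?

Rook pays $94,600

Bids ranked: 94,600 (Rook) > 71,200 (Verdant) > 69,100 (Brio) > 65,800 (Pike) > 55,600 (Alder) > 48,200 (Sable) > …
Rook is highest → pays own bid, $94,600.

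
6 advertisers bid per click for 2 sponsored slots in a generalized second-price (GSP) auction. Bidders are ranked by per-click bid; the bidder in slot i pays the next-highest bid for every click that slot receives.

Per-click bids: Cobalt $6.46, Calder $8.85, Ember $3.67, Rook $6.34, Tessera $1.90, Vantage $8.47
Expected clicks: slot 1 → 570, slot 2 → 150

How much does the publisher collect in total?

Total revenue: $5796.90

Sorting advertisers: $8.85 (Calder) > $8.47 (Vantage) > $6.46 (Cobalt) > …
Slot 1: Calder pays $8.47 × 570 = $4827.90
Slot 2: Vantage pays $6.46 × 150 = $969.00
Total = $5796.90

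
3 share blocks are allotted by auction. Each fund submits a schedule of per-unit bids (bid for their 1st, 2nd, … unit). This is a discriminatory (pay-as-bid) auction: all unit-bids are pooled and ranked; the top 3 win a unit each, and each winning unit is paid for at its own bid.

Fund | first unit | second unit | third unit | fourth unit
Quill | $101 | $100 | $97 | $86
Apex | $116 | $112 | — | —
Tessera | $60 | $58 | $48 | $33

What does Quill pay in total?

Quill pays $101

Pooled unit-bids ranked (top 3): 116 (Apex-1), 112 (Apex-2), 101 (Quill-1)
Next rejected bid: $100 (not a price — pay-as-bid).
Quill's winning unit-bids: 101 = $101.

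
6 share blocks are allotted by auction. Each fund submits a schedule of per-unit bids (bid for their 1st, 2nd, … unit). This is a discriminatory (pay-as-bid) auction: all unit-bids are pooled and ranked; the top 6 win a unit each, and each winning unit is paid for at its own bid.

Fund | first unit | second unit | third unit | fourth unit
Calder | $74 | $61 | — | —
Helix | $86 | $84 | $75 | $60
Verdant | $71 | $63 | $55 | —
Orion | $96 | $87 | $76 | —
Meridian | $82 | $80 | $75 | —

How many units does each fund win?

Merging the schedules and taking the best 6: 96 (Orion-1), 87 (Orion-2), 86 (Helix-1), 84 (Helix-2), 82 (Meridian-1), 80 (Meridian-2)
Next rejected bid: $76 (not a price — pay-as-bid).
Allocation: Helix 2, Meridian 2, Orion 2.

Helix 2, Meridian 2, Orion 2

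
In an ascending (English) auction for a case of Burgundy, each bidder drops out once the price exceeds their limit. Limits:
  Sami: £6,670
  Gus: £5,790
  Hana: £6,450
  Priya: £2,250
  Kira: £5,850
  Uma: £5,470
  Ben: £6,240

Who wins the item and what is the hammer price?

Sorting limits: 6,670 (Sami) > 6,450 (Hana) > 6,240 (Ben) > 5,850 (Kira) > 5,790 (Gus) > 5,470 (Uma) > …
Once the price passes £6,450, only Sami is left; the hammer falls at Hana's limit of £6,450.

Sami wins at £6,450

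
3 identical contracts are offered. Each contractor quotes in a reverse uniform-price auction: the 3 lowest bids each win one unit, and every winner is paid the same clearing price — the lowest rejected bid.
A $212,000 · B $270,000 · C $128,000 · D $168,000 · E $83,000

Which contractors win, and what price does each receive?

E, C, D; each is paid $212,000

Bids ranked low→high: 83,000 (E), 128,000 (C), 168,000 (D), 212,000 (A), 270,000 (B)
Lowest 3: E, C, D.
Lowest unsuccessful bid: $212,000 → clearing price.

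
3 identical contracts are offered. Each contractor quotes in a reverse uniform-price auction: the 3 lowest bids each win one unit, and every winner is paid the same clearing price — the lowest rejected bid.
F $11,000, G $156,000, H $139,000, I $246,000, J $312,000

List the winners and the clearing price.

F, H, G; each is paid $246,000

Bids ranked low→high: 11,000 (F), 139,000 (H), 156,000 (G), 246,000 (I), 312,000 (J)
The 3 lowest are F, H, G.
Clearing price = lowest rejected bid = $246,000.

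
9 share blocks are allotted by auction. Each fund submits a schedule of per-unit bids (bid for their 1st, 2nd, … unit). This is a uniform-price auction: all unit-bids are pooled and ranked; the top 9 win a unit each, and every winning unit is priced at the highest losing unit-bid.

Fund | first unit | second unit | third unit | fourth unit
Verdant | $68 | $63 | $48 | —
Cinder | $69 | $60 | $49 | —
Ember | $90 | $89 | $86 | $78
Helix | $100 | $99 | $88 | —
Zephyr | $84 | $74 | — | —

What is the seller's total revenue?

Pooled unit-bids ranked (top 9): 100 (Helix-1), 99 (Helix-2), 90 (Ember-1), 89 (Ember-2), 88 (Helix-3), 86 (Ember-3), 84 (Zephyr-1), 78 (Ember-4), 74 (Zephyr-2)
The (k+1)-th unit-bid is $69.
Allocation: Ember 4, Helix 3, Zephyr 2. Every unit priced at $69.
Revenue = 9 × 69 = $621.

Total revenue: $621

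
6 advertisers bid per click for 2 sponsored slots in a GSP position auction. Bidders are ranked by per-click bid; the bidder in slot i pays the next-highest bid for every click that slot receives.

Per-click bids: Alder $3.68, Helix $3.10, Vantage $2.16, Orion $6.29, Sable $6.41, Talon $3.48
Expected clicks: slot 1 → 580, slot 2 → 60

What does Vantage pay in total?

Vantage pays $0.00

Sorting advertisers: $6.41 (Sable) > $6.29 (Orion) > $3.68 (Alder) > …
Vantage ranks below slot 2 → no slot, pays nothing.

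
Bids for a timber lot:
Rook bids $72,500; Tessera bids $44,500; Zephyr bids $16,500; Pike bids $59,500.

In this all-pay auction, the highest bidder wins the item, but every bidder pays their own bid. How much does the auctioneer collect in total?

Total revenue: $193,000

Sorting bids: 72,500 (Rook) > 59,500 (Pike) > 44,500 (Tessera) > 16,500 (Zephyr)
Every bidder forfeits their bid regardless of winning.
Revenue = 72,500 + 44,500 + 16,500 + 59,500 = $193,000.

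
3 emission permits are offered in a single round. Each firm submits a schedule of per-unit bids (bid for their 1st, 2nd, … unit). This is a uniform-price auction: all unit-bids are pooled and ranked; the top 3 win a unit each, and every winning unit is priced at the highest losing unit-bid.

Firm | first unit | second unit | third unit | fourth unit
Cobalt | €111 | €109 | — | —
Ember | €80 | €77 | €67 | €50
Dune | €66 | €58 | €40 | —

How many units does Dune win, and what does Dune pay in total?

Dune: 0 units, pays €0

All unit-bids, highest first — top 3: 111 (Cobalt-1), 109 (Cobalt-2), 80 (Ember-1)
First bid not allocated: €77.
Dune wins 0 unit(s) at €77 each.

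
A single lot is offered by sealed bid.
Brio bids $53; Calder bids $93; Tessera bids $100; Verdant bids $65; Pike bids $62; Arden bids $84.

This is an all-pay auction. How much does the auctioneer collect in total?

Total revenue: $457

Rule: the highest bidder wins the item, but every bidder pays their own bid.
Bids ranked: 100 (Tessera) > 93 (Calder) > 84 (Arden) > 65 (Verdant) > 62 (Pike) > 53 (Brio)
Every bidder forfeits their bid regardless of winning.
Revenue = 53 + 93 + 100 + 65 + 62 + 84 = $457.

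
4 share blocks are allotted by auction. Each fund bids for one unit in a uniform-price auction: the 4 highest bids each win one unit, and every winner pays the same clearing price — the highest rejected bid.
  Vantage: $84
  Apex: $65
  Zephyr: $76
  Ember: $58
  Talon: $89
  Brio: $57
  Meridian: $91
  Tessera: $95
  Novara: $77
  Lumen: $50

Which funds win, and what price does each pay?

Tessera, Meridian, Talon, Vantage; each pays $77

Sorting: 95 (Tessera), 91 (Meridian), 89 (Talon), 84 (Vantage), 77 (Novara), 76 (Zephyr), …
Winners (4 units): Tessera, Meridian, Talon, Vantage.
Clearing price = highest rejected bid = $77.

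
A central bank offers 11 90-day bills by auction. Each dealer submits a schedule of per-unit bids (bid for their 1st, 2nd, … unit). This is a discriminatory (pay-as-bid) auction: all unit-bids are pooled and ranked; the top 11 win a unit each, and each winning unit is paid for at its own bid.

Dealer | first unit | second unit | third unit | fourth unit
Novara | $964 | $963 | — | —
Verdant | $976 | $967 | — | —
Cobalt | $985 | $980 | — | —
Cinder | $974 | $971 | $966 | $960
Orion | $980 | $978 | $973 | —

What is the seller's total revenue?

All unit-bids, highest first — top 11: 985 (Cobalt-1), 980 (Cobalt-2), 980 (Orion-1), 978 (Orion-2), 976 (Verdant-1), 974 (Cinder-1), 973 (Orion-3), 971 (Cinder-2), 967 (Verdant-2), 966 (Cinder-3), 964 (Novara-1)
Next rejected bid: $963 (not a price — pay-as-bid).
Each winning unit pays its own bid.
Revenue = 985 + 980 + 980 + 978 + 976 + 974 + 973 + 971 + 967 + 966 + 964 = $10,714.

Total revenue: $10,714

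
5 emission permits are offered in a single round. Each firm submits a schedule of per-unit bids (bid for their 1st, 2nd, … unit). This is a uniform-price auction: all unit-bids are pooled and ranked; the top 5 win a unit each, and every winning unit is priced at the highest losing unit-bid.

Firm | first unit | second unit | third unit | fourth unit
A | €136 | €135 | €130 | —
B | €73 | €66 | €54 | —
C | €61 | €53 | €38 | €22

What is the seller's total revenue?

Merging the schedules and taking the best 5: 136 (A-1), 135 (A-2), 130 (A-3), 73 (B-1), 66 (B-2)
First bid not allocated: €61.
Allocation: A 3, B 2. Every unit priced at €61.
Revenue = 5 × 61 = €305.

Total revenue: €305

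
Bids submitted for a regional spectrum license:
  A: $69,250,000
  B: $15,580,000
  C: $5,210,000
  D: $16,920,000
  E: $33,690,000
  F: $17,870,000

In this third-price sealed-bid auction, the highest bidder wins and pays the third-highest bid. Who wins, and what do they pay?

Sorting bids: 69,250,000 (A) > 33,690,000 (E) > 17,870,000 (F) > 16,920,000 (D) > 15,580,000 (B) > 5,210,000 (C)
A wins; payment is bid #3 in the ranking = $17,870,000.

A pays $17,870,000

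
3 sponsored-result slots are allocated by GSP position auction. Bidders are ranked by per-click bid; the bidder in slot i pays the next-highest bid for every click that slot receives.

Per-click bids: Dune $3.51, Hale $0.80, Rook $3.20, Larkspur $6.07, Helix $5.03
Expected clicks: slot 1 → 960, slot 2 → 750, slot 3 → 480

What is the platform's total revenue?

Total revenue: $8997.30

Sorting advertisers: $6.07 (Larkspur) > $5.03 (Helix) > $3.51 (Dune) > $3.20 (Rook) > …
Slot 1: Larkspur pays $5.03 × 960 = $4828.80
Slot 2: Helix pays $3.51 × 750 = $2632.50
Slot 3: Dune pays $3.20 × 480 = $1536.00
Total = $8997.30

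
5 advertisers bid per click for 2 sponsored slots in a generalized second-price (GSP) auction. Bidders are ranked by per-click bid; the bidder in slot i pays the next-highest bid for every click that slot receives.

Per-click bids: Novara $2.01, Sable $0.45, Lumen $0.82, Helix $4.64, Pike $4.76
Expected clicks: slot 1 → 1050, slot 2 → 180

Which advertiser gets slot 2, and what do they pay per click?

Helix; $2.01 per click

Ranked by bid: $4.76 (Pike) > $4.64 (Helix) > $2.01 (Novara) > …
Slot 2 goes to the second-ranked bidder, Helix, who pays the next bid down: $2.01/click.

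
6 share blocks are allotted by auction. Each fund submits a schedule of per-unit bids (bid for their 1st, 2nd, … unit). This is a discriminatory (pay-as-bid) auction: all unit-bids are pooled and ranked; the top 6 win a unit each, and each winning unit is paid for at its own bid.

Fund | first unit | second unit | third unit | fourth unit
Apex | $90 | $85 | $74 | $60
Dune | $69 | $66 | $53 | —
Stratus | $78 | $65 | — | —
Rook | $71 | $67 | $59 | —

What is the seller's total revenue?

Total revenue: $467

Pooled unit-bids ranked (top 6): 90 (Apex-1), 85 (Apex-2), 78 (Stratus-1), 74 (Apex-3), 71 (Rook-1), 69 (Dune-1)
Next rejected bid: $67 (not a price — pay-as-bid).
Each winning unit pays its own bid.
Revenue = 90 + 85 + 78 + 74 + 71 + 69 = $467.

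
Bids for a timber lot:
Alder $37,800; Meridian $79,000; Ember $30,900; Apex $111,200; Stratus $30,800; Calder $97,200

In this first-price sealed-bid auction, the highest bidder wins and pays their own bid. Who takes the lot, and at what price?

Rule: the highest bidder wins and pays their own bid.
Bids in order: 111,200 (Apex) > 97,200 (Calder) > 79,000 (Meridian) > 37,800 (Alder) > 30,900 (Ember) > 30,800 (Stratus)
Apex has the highest bid and pays exactly that: $111,200.

Apex pays $111,200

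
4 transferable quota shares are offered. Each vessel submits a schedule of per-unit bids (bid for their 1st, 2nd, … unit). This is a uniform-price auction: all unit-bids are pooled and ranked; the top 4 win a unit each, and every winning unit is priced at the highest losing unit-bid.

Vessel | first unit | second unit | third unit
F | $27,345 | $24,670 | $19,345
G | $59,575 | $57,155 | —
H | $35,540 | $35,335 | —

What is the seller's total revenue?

Pooled unit-bids ranked (top 4): 59,575 (G-1), 57,155 (G-2), 35,540 (H-1), 35,335 (H-2)
First bid not allocated: $27,345.
Allocation: G 2, H 2. Every unit priced at $27,345.
Revenue = 4 × 27,345 = $109,380.

Total revenue: $109,380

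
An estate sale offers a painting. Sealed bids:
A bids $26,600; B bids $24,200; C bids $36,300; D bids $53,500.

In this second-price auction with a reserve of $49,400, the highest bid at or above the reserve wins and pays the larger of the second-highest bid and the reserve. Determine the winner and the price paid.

D pays $49,400

Second-price auction with a reserve of $49,400: the highest bid at or above the reserve wins and pays the larger of the second-highest bid and the reserve.
Sorting bids: 53,500 (D) > 36,300 (C) > 26,600 (A) > 24,200 (B)
D has the top bid at or above the reserve ($53,500).
max(second-highest $36,300, reserve $49,400) = $49,400.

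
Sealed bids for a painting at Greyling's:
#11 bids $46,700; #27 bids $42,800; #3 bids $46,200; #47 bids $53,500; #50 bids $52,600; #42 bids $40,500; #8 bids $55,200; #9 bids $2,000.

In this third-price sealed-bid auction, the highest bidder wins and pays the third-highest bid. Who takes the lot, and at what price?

Bids ranked: 55,200 (#8) > 53,500 (#47) > 52,600 (#50) > 46,700 (#11) > 46,200 (#3) > 42,800 (#27) > …
#8 is highest; pays the third-highest bid, $52,600.

#8 pays $52,600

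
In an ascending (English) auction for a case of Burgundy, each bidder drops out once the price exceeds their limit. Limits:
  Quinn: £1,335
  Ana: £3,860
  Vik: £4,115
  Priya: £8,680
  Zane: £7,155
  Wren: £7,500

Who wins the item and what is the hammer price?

Limits in order: 8,680 (Priya) > 7,500 (Wren) > 7,155 (Zane) > 4,115 (Vik) > 3,860 (Ana) > 1,335 (Quinn)
Wren is the last rival to drop out, at £7,500; Priya remains and wins at that price.

Priya wins at £7,500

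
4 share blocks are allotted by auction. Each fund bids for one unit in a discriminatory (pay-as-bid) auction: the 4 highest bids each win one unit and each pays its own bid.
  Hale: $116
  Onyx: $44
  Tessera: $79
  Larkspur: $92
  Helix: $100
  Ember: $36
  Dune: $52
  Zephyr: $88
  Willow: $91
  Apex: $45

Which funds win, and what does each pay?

Hale $116, Helix $100, Larkspur $92, Willow $91

Bids ranked high→low: 116 (Hale), 100 (Helix), 92 (Larkspur), 91 (Willow), 88 (Zephyr), 79 (Tessera), …
Winners (4 units): Hale, Helix, Larkspur, Willow.
Each winner pays its own bid: Hale $116, Helix $100, Larkspur $92, Willow $91.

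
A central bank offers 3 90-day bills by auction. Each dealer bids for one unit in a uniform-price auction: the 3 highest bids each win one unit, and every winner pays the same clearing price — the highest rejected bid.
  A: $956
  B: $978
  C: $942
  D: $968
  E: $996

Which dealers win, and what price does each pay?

E, B, D; each pays $956

Ordering the bids: 996 (E), 978 (B), 968 (D), 956 (A), 942 (C)
Top 3: E, B, D.
Highest unsuccessful bid: $956 → clearing price.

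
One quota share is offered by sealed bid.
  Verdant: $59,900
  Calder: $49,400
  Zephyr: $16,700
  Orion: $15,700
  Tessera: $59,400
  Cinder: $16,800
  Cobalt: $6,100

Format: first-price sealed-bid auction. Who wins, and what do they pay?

Verdant pays $59,900

First-price sealed-bid auction: the highest bidder wins and pays their own bid.
Sorting bids: 59,900 (Verdant) > 59,400 (Tessera) > 49,400 (Calder) > 16,800 (Cinder) > 16,700 (Zephyr) > 15,700 (Orion) > …
First-price: Verdant pays what they bid, $59,900.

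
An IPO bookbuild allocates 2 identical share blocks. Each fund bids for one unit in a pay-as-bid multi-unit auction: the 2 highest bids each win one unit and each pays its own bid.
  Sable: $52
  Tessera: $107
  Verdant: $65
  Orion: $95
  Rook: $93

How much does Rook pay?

Bids ranked high→low: 107 (Tessera), 95 (Orion), 93 (Rook), 65 (Verdant), …
The 2 highest are Tessera, Orion.
Rook does not win → $0.

Rook pays $0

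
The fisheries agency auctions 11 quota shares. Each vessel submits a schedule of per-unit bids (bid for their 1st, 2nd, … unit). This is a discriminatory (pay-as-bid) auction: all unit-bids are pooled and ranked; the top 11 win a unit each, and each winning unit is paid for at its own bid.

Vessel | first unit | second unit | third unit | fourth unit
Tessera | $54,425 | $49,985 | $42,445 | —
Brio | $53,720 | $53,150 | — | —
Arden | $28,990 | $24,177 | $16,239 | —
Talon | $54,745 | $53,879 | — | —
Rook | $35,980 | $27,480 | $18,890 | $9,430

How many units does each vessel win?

Arden 2, Brio 2, Rook 2, Talon 2, Tessera 3

All unit-bids, highest first — top 11: 54,745 (Talon-1), 54,425 (Tessera-1), 53,879 (Talon-2), 53,720 (Brio-1), 53,150 (Brio-2), 49,985 (Tessera-2), 42,445 (Tessera-3), 35,980 (Rook-1), 28,990 (Arden-1), 27,480 (Rook-2), 24,177 (Arden-2)
Next rejected bid: $18,890 (not a price — pay-as-bid).
Allocation: Arden 2, Brio 2, Rook 2, Talon 2, Tessera 3.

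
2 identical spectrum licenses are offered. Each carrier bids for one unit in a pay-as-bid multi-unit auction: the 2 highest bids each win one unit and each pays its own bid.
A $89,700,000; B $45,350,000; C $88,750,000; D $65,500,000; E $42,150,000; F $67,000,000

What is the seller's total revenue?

Total revenue: $178,450,000

Ordering the bids: 89,700,000 (A), 88,750,000 (C), 67,000,000 (F), 65,500,000 (D), …
The 2 highest are A, C.
Total revenue = 89,700,000 + 88,750,000 = $178,450,000.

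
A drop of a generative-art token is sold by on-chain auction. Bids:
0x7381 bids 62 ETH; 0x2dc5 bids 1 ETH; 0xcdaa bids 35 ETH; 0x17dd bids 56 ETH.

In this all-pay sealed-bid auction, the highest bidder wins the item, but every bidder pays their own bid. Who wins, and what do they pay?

Sorting bids: 62 (0x7381) > 56 (0x17dd) > 35 (0xcdaa) > 1 (0x2dc5)
0x7381 is highest and takes the item; every bidder forfeits their bid.

0x7381 pays 62 ETH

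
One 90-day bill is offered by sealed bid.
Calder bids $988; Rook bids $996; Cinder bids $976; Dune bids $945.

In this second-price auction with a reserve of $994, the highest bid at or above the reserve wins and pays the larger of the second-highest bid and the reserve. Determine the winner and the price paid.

Rule: the highest bid at or above the reserve wins and pays the larger of the second-highest bid and the reserve.
Bids in order: 996 (Rook) > 988 (Calder) > 976 (Cinder) > 945 (Dune)
Rook has the top bid at or above the reserve ($996).
max(second-highest $988, reserve $994) = $994.

Rook pays $994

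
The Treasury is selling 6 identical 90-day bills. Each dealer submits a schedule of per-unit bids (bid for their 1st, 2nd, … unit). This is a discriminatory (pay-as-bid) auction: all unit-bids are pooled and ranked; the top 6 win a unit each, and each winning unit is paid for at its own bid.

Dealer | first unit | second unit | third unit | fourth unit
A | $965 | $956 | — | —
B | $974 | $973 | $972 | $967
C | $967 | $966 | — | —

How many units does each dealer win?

B 4, C 2

Merging the schedules and taking the best 6: 974 (B-1), 973 (B-2), 972 (B-3), 967 (B-4), 967 (C-1), 966 (C-2)
Next rejected bid: $965 (not a price — pay-as-bid).
Allocation: B 4, C 2.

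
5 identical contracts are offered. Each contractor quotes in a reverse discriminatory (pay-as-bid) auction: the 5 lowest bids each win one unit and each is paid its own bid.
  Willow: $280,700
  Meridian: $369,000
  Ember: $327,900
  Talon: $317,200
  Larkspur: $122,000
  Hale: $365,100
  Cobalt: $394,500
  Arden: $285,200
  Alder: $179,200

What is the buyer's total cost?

Sorting: 122,000 (Larkspur), 179,200 (Alder), 280,700 (Willow), 285,200 (Arden), 317,200 (Talon), 327,900 (Ember), 365,100 (Hale), …
The 5 lowest are Larkspur, Alder, Willow, Arden, Talon.
Total cost = 122,000 + 179,200 + 280,700 + 285,200 + 317,200 = $1,184,300.

Total cost: $1,184,300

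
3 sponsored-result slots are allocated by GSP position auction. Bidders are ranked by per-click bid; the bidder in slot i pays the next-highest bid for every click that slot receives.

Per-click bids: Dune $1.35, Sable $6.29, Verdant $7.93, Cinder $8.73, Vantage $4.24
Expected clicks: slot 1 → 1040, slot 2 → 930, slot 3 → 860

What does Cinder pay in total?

Cinder pays $8247.20

Per-click bids in order: $8.73 (Cinder) > $7.93 (Verdant) > $6.29 (Sable) > $4.24 (Vantage) > …
Cinder holds slot 1 → pays next bid $7.93 × 1040 clicks = $8247.20.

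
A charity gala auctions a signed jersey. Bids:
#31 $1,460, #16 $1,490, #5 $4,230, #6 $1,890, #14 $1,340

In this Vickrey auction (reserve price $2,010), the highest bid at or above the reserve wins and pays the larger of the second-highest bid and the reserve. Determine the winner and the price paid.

Vickrey auction (reserve price $2,010): the highest bid at or above the reserve wins and pays the larger of the second-highest bid and the reserve.
Bids ranked: 4,230 (#5) > 1,890 (#6) > 1,490 (#16) > 1,460 (#31) > 1,340 (#14)
Highest eligible bid: #5 at $4,230.
max(second-highest $1,890, reserve $2,010) = $2,010.

#5 pays $2,010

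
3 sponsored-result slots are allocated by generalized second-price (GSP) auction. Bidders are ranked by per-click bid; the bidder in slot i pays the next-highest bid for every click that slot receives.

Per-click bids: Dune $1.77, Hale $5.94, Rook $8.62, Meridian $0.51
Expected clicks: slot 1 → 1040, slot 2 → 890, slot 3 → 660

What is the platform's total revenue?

Total revenue: $8089.50

Ranked by bid: $8.62 (Rook) > $5.94 (Hale) > $1.77 (Dune) > $0.51 (Meridian)
Slot 1: Rook pays $5.94 × 1040 = $6177.60
Slot 2: Hale pays $1.77 × 890 = $1575.30
Slot 3: Dune pays $0.51 × 660 = $336.60
Total = $8089.50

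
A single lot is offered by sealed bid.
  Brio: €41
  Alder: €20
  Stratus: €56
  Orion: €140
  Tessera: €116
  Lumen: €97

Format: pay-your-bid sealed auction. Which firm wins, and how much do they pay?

Orion pays €140

Bids ranked: 140 (Orion) > 116 (Tessera) > 97 (Lumen) > 56 (Stratus) > 41 (Brio) > 20 (Alder)
Orion is highest → pays own bid, €140.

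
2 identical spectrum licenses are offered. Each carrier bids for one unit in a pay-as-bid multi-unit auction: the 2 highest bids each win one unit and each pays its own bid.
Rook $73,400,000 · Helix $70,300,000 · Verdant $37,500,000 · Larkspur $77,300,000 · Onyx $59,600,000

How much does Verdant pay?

Ordering the bids: 77,300,000 (Larkspur), 73,400,000 (Rook), 70,300,000 (Helix), 59,600,000 (Onyx), …
Top 2: Larkspur, Rook.
Verdant does not win → $0.

Verdant pays $0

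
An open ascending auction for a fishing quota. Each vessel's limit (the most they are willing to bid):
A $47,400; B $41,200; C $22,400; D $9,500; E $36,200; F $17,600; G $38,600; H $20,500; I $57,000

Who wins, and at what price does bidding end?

Limits in order: 57,000 (I) > 47,400 (A) > 41,200 (B) > 38,600 (G) > 36,200 (E) > 22,400 (C) > …
A is the last rival to drop out, at $47,400; I remains and wins at that price.

I wins at $47,400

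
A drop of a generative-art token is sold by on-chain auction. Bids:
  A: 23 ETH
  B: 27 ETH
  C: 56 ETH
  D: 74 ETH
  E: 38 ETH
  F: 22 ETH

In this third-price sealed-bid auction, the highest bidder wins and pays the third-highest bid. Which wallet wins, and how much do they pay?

Bids in order: 74 (D) > 56 (C) > 38 (E) > 27 (B) > 23 (A) > 22 (F)
D is highest; pays the third-highest bid, 38 ETH.

D pays 38 ETH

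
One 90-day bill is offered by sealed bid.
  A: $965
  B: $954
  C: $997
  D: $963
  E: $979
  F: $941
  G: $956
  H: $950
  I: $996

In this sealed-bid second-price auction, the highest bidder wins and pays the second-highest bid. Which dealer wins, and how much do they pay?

C pays $996

Rule: the highest bidder wins and pays the second-highest bid.
Bids in order: 997 (C) > 996 (I) > 979 (E) > 965 (A) > 963 (D) > 956 (G) > …
Second-price: C pays I's bid of $996.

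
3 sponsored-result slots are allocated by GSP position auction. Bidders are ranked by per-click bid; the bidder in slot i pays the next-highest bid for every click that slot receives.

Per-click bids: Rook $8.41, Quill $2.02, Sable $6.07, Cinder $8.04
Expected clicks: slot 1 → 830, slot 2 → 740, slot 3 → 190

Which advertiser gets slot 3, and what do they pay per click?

Sable; $2.02 per click

Sorting advertisers: $8.41 (Rook) > $8.04 (Cinder) > $6.07 (Sable) > $2.02 (Quill)
Slot 3 goes to the third-ranked bidder, Sable, who pays the next bid down: $2.02/click.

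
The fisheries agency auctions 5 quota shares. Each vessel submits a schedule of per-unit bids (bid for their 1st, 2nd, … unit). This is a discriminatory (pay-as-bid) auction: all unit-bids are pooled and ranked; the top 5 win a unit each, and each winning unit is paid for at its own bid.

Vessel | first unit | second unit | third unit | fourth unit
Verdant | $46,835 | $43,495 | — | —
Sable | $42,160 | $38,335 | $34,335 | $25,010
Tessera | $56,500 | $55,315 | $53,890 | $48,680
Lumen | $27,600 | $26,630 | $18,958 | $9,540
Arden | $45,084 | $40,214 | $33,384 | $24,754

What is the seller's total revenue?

Pooled unit-bids ranked (top 5): 56,500 (Tessera-1), 55,315 (Tessera-2), 53,890 (Tessera-3), 48,680 (Tessera-4), 46,835 (Verdant-1)
Next rejected bid: $45,084 (not a price — pay-as-bid).
Each winning unit pays its own bid.
Revenue = 56,500 + 55,315 + 53,890 + 48,680 + 46,835 = $261,220.

Total revenue: $261,220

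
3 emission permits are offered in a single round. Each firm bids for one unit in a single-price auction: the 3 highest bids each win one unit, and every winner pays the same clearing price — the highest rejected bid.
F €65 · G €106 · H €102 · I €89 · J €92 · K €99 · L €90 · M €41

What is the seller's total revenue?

Total revenue: €276

Bids ranked high→low: 106 (G), 102 (H), 99 (K), 92 (J), 90 (L), …
Winners (3 units): G, H, K.
First losing bid is J's €92, which sets the uniform price.
Total revenue = 3 × €92 = €276.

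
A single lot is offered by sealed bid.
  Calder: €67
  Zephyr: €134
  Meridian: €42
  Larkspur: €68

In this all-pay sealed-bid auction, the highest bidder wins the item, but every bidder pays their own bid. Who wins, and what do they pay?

Bids in order: 134 (Zephyr) > 68 (Larkspur) > 67 (Calder) > 42 (Meridian)
Zephyr is highest and takes the item; every bidder forfeits their bid.

Zephyr pays €134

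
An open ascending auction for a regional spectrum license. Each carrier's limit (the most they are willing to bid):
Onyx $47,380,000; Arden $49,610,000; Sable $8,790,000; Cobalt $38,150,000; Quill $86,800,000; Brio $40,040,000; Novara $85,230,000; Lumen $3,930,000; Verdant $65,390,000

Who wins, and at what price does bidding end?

Quill wins at $85,230,000

Sorting limits: 86,800,000 (Quill) > 85,230,000 (Novara) > 65,390,000 (Verdant) > 49,610,000 (Arden) > 47,380,000 (Onyx) > 40,040,000 (Brio) > …
Novara is the last rival to drop out, at $85,230,000; Quill remains and wins at that price.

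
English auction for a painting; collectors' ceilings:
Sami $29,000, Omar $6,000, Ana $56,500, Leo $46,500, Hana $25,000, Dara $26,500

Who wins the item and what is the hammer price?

Ana wins at $46,500

Limits in order: 56,500 (Ana) > 46,500 (Leo) > 29,000 (Sami) > 26,500 (Dara) > 25,000 (Hana) > 6,000 (Omar)
Bidding ends when Leo exits at $46,500; Ana takes it.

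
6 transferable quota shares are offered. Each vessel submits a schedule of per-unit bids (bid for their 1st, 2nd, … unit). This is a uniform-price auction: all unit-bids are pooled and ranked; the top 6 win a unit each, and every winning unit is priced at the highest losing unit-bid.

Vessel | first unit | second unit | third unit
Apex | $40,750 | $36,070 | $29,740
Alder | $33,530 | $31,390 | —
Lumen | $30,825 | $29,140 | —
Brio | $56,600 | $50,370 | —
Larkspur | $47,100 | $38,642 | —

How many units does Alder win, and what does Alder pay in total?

All unit-bids, highest first — top 6: 56,600 (Brio-1), 50,370 (Brio-2), 47,100 (Larkspur-1), 40,750 (Apex-1), 38,642 (Larkspur-2), 36,070 (Apex-2)
Highest rejected unit-bid = $33,530.
Alder wins 0 unit(s) at $33,530 each.

Alder: 0 units, pays $0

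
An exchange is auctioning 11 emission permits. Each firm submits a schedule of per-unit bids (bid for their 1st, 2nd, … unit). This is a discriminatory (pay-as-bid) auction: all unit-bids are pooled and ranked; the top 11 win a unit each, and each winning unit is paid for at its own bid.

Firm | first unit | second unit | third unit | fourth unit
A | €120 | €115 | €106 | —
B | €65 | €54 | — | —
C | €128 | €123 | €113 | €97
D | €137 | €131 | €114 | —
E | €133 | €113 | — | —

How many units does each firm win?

A 3, C 3, D 3, E 2

Merging the schedules and taking the best 11: 137 (D-1), 133 (E-1), 131 (D-2), 128 (C-1), 123 (C-2), 120 (A-1), 115 (A-2), 114 (D-3), 113 (C-3), 113 (E-2), 106 (A-3)
Next rejected bid: €97 (not a price — pay-as-bid).
Allocation: A 3, C 3, D 3, E 2.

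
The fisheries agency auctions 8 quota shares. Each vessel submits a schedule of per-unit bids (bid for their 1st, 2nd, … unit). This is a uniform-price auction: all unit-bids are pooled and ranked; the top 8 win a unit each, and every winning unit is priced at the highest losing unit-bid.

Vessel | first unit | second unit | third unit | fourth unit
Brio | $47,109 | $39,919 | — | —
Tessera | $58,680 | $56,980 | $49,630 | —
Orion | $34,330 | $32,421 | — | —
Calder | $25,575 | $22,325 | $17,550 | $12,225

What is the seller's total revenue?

Merging the schedules and taking the best 8: 58,680 (Tessera-1), 56,980 (Tessera-2), 49,630 (Tessera-3), 47,109 (Brio-1), 39,919 (Brio-2), 34,330 (Orion-1), 32,421 (Orion-2), 25,575 (Calder-1)
Highest rejected unit-bid = $22,325.
Allocation: Brio 2, Calder 1, Orion 2, Tessera 3. Every unit priced at $22,325.
Revenue = 8 × 22,325 = $178,600.

Total revenue: $178,600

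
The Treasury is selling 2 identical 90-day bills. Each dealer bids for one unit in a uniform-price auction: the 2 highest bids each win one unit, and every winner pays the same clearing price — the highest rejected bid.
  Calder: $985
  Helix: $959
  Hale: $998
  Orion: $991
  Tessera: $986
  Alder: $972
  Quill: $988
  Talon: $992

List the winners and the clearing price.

Hale, Talon; each pays $991

Sorting: 998 (Hale), 992 (Talon), 991 (Orion), 988 (Quill), …
The 2 highest are Hale, Talon.
First losing bid is Orion's $991, which sets the uniform price.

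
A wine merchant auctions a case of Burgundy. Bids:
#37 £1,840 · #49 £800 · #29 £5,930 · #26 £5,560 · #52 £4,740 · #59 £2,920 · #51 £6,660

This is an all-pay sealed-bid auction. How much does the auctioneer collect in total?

Total revenue: £28,450

Rule: the highest bidder wins the item, but every bidder pays their own bid.
Sorting bids: 6,660 (#51) > 5,930 (#29) > 5,560 (#26) > 4,740 (#52) > 2,920 (#59) > 1,840 (#37) > …
#51 wins with the top bid; all bids are sunk regardless.
Every bidder forfeits their bid regardless of winning.
Revenue = 1,840 + 800 + 5,930 + 5,560 + 4,740 + 2,920 + 6,660 = £28,450.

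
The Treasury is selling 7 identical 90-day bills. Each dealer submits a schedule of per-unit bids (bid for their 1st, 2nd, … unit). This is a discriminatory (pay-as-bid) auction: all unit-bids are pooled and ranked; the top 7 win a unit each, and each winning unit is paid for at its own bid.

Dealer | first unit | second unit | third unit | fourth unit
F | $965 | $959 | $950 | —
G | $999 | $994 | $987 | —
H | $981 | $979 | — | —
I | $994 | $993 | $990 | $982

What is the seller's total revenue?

Total revenue: $6,939

Merging the schedules and taking the best 7: 999 (G-1), 994 (G-2), 994 (I-1), 993 (I-2), 990 (I-3), 987 (G-3), 982 (I-4)
Next rejected bid: $981 (not a price — pay-as-bid).
Each winning unit pays its own bid.
Revenue = 999 + 994 + 994 + 993 + 990 + 987 + 982 = $6,939.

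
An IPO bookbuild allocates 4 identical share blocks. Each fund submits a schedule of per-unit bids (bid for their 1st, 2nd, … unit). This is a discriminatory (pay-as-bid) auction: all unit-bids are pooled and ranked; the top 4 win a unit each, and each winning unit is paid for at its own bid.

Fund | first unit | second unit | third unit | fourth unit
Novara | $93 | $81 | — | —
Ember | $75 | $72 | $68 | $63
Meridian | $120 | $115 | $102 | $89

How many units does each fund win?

Meridian 3, Novara 1

Merging the schedules and taking the best 4: 120 (Meridian-1), 115 (Meridian-2), 102 (Meridian-3), 93 (Novara-1)
Next rejected bid: $89 (not a price — pay-as-bid).
Allocation: Meridian 3, Novara 1.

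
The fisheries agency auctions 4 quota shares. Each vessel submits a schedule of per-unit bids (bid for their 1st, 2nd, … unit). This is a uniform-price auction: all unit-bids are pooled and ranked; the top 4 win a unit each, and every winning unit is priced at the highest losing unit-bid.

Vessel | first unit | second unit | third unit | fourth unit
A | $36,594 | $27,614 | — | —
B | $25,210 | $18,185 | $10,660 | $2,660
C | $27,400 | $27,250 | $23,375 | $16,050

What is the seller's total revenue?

All unit-bids, highest first — top 4: 36,594 (A-1), 27,614 (A-2), 27,400 (C-1), 27,250 (C-2)
The (k+1)-th unit-bid is $25,210.
Allocation: A 2, C 2. Every unit priced at $25,210.
Revenue = 4 × 25,210 = $100,840.

Total revenue: $100,840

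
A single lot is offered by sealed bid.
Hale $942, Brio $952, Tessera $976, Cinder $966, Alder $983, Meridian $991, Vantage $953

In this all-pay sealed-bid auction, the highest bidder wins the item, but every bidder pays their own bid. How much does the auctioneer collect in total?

Bids in order: 991 (Meridian) > 983 (Alder) > 976 (Tessera) > 966 (Cinder) > 953 (Vantage) > 952 (Brio) > …
Every bidder forfeits their bid regardless of winning.
Revenue = 942 + 952 + 976 + 966 + 983 + 991 + 953 = $6,763.

Total revenue: $6,763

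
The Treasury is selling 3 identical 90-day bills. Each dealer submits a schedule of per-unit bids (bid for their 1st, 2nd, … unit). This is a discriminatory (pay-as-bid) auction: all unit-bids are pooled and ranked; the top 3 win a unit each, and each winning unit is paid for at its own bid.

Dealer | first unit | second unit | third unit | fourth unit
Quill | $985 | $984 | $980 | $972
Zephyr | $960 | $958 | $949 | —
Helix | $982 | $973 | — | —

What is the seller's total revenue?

Total revenue: $2,951

Merging the schedules and taking the best 3: 985 (Quill-1), 984 (Quill-2), 982 (Helix-1)
Next rejected bid: $980 (not a price — pay-as-bid).
Each winning unit pays its own bid.
Revenue = 985 + 984 + 982 = $2,951.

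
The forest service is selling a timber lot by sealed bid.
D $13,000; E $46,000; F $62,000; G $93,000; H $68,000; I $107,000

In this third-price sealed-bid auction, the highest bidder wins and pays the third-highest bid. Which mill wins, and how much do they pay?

I pays $68,000

Rule: the highest bidder wins and pays the third-highest bid.
Bids in order: 107,000 (I) > 93,000 (G) > 68,000 (H) > 62,000 (F) > 46,000 (E) > 13,000 (D)
I is highest; pays the third-highest bid, $68,000.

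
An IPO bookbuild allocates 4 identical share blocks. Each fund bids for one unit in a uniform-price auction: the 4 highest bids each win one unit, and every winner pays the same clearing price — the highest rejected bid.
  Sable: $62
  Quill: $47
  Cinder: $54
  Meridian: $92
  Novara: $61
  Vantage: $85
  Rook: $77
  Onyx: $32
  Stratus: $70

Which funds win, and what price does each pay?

Meridian, Vantage, Rook, Stratus; each pays $62

Ordering the bids: 92 (Meridian), 85 (Vantage), 77 (Rook), 70 (Stratus), 62 (Sable), 61 (Novara), …
Top 4: Meridian, Vantage, Rook, Stratus.
Highest unsuccessful bid: $62 → clearing price.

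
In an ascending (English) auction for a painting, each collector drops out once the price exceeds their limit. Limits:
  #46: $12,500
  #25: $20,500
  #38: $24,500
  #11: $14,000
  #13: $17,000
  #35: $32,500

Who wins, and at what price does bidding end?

#35 wins at $24,500

Limits ranked: 32,500 (#35) > 24,500 (#38) > 20,500 (#25) > 17,000 (#13) > 14,000 (#11) > 12,500 (#46)
Bidding ends when #38 exits at $24,500; #35 takes it.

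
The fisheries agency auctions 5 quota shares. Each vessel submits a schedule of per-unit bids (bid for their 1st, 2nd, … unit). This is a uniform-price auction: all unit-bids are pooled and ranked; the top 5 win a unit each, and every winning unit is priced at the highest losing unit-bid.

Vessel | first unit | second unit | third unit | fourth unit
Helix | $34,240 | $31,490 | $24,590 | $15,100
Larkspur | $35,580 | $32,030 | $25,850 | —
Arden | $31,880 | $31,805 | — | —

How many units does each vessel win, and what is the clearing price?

Arden 2, Helix 1, Larkspur 2; clearing price $31,490

Merging the schedules and taking the best 5: 35,580 (Larkspur-1), 34,240 (Helix-1), 32,030 (Larkspur-2), 31,880 (Arden-1), 31,805 (Arden-2)
First bid not allocated: $31,490.
Allocation: Arden 2, Helix 1, Larkspur 2.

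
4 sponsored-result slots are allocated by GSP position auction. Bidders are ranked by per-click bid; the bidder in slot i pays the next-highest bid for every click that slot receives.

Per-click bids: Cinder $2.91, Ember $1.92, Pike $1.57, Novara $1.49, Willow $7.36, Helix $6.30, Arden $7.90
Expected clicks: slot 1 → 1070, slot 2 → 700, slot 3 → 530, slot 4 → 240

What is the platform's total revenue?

Total revenue: $14288.30

Sorting advertisers: $7.90 (Arden) > $7.36 (Willow) > $6.30 (Helix) > $2.91 (Cinder) > $1.92 (Ember) > …
Slot 1: Arden pays $7.36 × 1070 = $7875.20
Slot 2: Willow pays $6.30 × 700 = $4410.00
Slot 3: Helix pays $2.91 × 530 = $1542.30
Slot 4: Cinder pays $1.92 × 240 = $460.80
Total = $14288.30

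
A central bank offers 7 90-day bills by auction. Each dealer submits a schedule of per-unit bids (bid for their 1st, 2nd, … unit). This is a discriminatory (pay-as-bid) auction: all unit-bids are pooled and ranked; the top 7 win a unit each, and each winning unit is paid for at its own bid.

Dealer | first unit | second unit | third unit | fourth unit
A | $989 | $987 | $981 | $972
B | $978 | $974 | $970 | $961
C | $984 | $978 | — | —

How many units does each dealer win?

Merging the schedules and taking the best 7: 989 (A-1), 987 (A-2), 984 (C-1), 981 (A-3), 978 (B-1), 978 (C-2), 974 (B-2)
Next rejected bid: $972 (not a price — pay-as-bid).
Allocation: A 3, B 2, C 2.

A 3, B 2, C 2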